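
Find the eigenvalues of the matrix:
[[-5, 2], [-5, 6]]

Characteristic equation: det(A - λI) = 0
λ² - (trace)λ + (det) = 0
trace = -5 + 6 = 1, det = (-5)(6) - (2)(-5) = -20
λ² - (1)λ + (-20) = 0
λ = (1 ± √((1)² - 4·(-20))) / 2 = (1 ± √81) / 2
Solving: λ = -4, 5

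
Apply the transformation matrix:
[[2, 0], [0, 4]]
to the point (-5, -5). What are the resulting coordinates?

Matrix multiplication:
[[2, 0], [0, 4]] × [-5, -5]ᵀ
= [(2)(-5) + (0)(-5), (0)(-5) + (4)(-5)]ᵀ
= [-10, -20]ᵀ
Result: (-10, -20)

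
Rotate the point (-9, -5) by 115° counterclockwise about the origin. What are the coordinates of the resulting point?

Rotation matrix for 115°: [[cos 115°, -sin 115°], [sin 115°, cos 115°]] ≈ [[-0.422618, -0.906308], [0.906308, -0.422618]]
[[-0.422618, -0.906308], [0.906308, -0.422618]] × [-9, -5]ᵀ ≈ [8.3351, -6.0437]ᵀ
Result: (8.3351, -6.0437)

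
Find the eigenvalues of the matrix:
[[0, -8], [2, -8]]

Characteristic equation: det(A - λI) = 0
λ² - (trace)λ + (det) = 0
trace = 0 + -8 = -8, det = (0)(-8) - (-8)(2) = 16
λ² - (-8)λ + (16) = 0
λ = (-8 ± √((-8)² - 4·(16))) / 2 = (-8 ± √0) / 2
Solving: λ = -4, -4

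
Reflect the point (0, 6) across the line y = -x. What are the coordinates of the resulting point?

Reflection across line y = -x: (0, 6) → (-6, 0)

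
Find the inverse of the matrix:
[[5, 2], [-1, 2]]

For [[a,b],[c,d]], inverse = (1/det)·[[d,-b],[-c,a]]
det = (5)(2) - (2)(-1) = 10 - -2 = 12
Inverse = (1/12)·[[2, -2], [1, 5]]
= [[1/6, -1/6], [1/12, 5/12]]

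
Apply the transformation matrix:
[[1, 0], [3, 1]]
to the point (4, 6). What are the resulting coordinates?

Matrix multiplication:
[[1, 0], [3, 1]] × [4, 6]ᵀ
= [(1)(4) + (0)(6), (3)(4) + (1)(6)]ᵀ
= [4, 18]ᵀ
Result: (4, 18)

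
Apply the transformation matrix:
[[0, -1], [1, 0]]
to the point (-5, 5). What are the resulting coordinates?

Matrix multiplication:
[[0, -1], [1, 0]] × [-5, 5]ᵀ
= [(0)(-5) + (-1)(5), (1)(-5) + (0)(5)]ᵀ
= [-5, -5]ᵀ
Result: (-5, -5)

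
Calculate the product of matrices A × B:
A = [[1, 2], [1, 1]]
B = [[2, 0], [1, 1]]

Matrix multiplication:
C[0][0] = 1×2 + 2×1 = 4
C[0][1] = 1×0 + 2×1 = 2
C[1][0] = 1×2 + 1×1 = 3
C[1][1] = 1×0 + 1×1 = 1
Result: [[4, 2], [3, 1]]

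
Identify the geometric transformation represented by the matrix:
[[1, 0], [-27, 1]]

This matrix represents: vertical shear with factor -27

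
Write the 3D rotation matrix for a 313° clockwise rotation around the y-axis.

Rotation matrix for clockwise 313° around y-axis:
A clockwise rotation by 313° is a counterclockwise rotation by -313°.
cos(-313°) = 0.6820, sin(-313°) = 0.7314
Result: [[0.6820, 0, 0.7314], [0, 1, 0], [-0.7314, 0, 0.6820]]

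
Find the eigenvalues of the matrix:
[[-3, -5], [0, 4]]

Characteristic equation: det(A - λI) = 0
λ² - (trace)λ + (det) = 0
trace = -3 + 4 = 1, det = (-3)(4) - (-5)(0) = -12
λ² - (1)λ + (-12) = 0
λ = (1 ± √((1)² - 4·(-12))) / 2 = (1 ± √49) / 2
Solving: λ = -3, 4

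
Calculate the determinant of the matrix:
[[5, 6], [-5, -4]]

For a 2×2 matrix [[a, b], [c, d]], det = ad - bc
det = (5)(-4) - (6)(-5) = -20 - -30 = 10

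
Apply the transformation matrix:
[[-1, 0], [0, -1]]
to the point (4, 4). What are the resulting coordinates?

Matrix multiplication:
[[-1, 0], [0, -1]] × [4, 4]ᵀ
= [(-1)(4) + (0)(4), (0)(4) + (-1)(4)]ᵀ
= [-4, -4]ᵀ
Result: (-4, -4)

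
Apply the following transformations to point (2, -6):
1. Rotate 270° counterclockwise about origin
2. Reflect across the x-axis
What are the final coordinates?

Step 1: Rotate 270° → (-6, -2)
Step 2: Reflect across x-axis → (-6, 2)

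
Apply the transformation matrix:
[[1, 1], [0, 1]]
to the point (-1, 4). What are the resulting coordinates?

Matrix multiplication:
[[1, 1], [0, 1]] × [-1, 4]ᵀ
= [(1)(-1) + (1)(4), (0)(-1) + (1)(4)]ᵀ
= [3, 4]ᵀ
Result: (3, 4)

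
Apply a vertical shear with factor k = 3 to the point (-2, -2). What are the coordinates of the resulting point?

Shear matrix for vertical shear with factor k = 3:
[[1, 0], [3, 1]]
Result: (-2, -2) → (-2, -8)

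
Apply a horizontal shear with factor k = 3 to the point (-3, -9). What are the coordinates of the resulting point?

Shear matrix for horizontal shear with factor k = 3:
[[1, 3], [0, 1]]
Result: (-3, -9) → (-30, -9)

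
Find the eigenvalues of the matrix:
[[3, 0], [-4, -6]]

Characteristic equation: det(A - λI) = 0
λ² - (trace)λ + (det) = 0
trace = 3 + -6 = -3, det = (3)(-6) - (0)(-4) = -18
λ² - (-3)λ + (-18) = 0
λ = (-3 ± √((-3)² - 4·(-18))) / 2 = (-3 ± √81) / 2
Solving: λ = -6, 3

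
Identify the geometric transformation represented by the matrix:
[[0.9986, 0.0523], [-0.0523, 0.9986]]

This matrix represents: rotation by 357° counterclockwise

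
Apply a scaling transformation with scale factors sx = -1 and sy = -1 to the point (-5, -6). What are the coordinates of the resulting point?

Scaling matrix:
[[-1, 0], [0, -1]]
Result: (-5 × -1, -6 × -1) = (5, 6)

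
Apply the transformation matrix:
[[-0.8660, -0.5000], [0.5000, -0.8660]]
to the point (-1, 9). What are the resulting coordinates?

Matrix multiplication:
[[-0.8660, -0.5000], [0.5000, -0.8660]] × [-1, 9]ᵀ
= [(-0.8660)(-1) + (-0.5000)(9), (0.5000)(-1) + (-0.8660)(9)]ᵀ
= [-3.6340, -8.2940]ᵀ
Result: (-3.6340, -8.2940)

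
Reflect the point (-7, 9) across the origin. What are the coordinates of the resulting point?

Reflection across origin: (-7, 9) → (7, -9)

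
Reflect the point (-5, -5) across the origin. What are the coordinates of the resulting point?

Reflection across origin: (-5, -5) → (5, 5)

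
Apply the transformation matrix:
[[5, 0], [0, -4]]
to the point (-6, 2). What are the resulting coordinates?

Matrix multiplication:
[[5, 0], [0, -4]] × [-6, 2]ᵀ
= [(5)(-6) + (0)(2), (0)(-6) + (-4)(2)]ᵀ
= [-30, -8]ᵀ
Result: (-30, -8)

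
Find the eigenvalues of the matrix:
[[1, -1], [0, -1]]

Characteristic equation: det(A - λI) = 0
λ² - (trace)λ + (det) = 0
trace = 1 + -1 = 0, det = (1)(-1) - (-1)(0) = -1
λ² - (0)λ + (-1) = 0
λ = (0 ± √((0)² - 4·(-1))) / 2 = (0 ± √4) / 2
Solving: λ = -1, 1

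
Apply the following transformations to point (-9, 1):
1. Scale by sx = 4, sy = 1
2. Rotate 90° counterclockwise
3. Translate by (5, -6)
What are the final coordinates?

Step 1: Scale → (-36, 1)
Step 2: Rotate 90° → (-1, -36)
Step 3: Translate → (4, -42)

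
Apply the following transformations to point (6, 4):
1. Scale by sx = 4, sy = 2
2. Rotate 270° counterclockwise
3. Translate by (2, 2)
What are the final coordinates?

Step 1: Scale → (24, 8)
Step 2: Rotate 270° → (8, -24)
Step 3: Translate → (10, -22)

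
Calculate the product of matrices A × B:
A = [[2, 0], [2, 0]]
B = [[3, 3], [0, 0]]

Matrix multiplication:
C[0][0] = 2×3 + 0×0 = 6
C[0][1] = 2×3 + 0×0 = 6
C[1][0] = 2×3 + 0×0 = 6
C[1][1] = 2×3 + 0×0 = 6
Result: [[6, 6], [6, 6]]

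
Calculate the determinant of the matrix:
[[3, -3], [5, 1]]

For a 2×2 matrix [[a, b], [c, d]], det = ad - bc
det = (3)(1) - (-3)(5) = 3 - -15 = 18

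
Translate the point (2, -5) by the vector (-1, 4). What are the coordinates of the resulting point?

Translation by (-1, 4) (homogeneous matrix [[1, 0, -1], [0, 1, 4], [0, 0, 1]]):
x' = 2 + -1 = 1
y' = -5 + 4 = -1
Result: (1, -1)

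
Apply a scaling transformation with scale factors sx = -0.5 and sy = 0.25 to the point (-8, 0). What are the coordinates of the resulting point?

Scaling matrix:
[[-0.50, 0], [0, 0.25]]
Result: (-8 × -0.5, 0 × 0.25) = (4, 0)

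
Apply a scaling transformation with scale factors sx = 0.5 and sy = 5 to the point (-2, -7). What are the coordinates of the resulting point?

Scaling matrix:
[[0.50, 0], [0, 5]]
Result: (-2 × 0.5, -7 × 5) = (-1, -35)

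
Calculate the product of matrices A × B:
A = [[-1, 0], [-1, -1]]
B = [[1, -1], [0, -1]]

Matrix multiplication:
C[0][0] = -1×1 + 0×0 = -1
C[0][1] = -1×-1 + 0×-1 = 1
C[1][0] = -1×1 + -1×0 = -1
C[1][1] = -1×-1 + -1×-1 = 2
Result: [[-1, 1], [-1, 2]]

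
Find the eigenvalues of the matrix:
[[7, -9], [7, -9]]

Characteristic equation: det(A - λI) = 0
λ² - (trace)λ + (det) = 0
trace = 7 + -9 = -2, det = (7)(-9) - (-9)(7) = 0
λ² - (-2)λ + (0) = 0
λ = (-2 ± √((-2)² - 4·(0))) / 2 = (-2 ± √4) / 2
Solving: λ = -2, 0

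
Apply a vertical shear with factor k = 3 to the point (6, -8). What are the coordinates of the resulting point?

Shear matrix for vertical shear with factor k = 3:
[[1, 0], [3, 1]]
Result: (6, -8) → (6, 10)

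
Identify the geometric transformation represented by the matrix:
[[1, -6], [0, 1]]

This matrix represents: horizontal shear with factor -6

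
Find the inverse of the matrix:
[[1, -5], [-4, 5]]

For [[a,b],[c,d]], inverse = (1/det)·[[d,-b],[-c,a]]
det = (1)(5) - (-5)(-4) = 5 - 20 = -15
Inverse = (1/-15)·[[5, 5], [4, 1]]
= [[-1/3, -1/3], [-4/15, -1/15]]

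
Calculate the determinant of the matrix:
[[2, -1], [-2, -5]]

For a 2×2 matrix [[a, b], [c, d]], det = ad - bc
det = (2)(-5) - (-1)(-2) = -10 - 2 = -12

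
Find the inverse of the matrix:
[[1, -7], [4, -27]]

For [[a,b],[c,d]], inverse = (1/det)·[[d,-b],[-c,a]]
det = (1)(-27) - (-7)(4) = -27 - -28 = 1
Inverse = [[-27, 7], [-4, 1]]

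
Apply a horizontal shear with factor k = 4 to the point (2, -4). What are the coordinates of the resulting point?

Shear matrix for horizontal shear with factor k = 4:
[[1, 4], [0, 1]]
Result: (2, -4) → (-14, -4)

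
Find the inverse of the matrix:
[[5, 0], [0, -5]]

For [[a,b],[c,d]], inverse = (1/det)·[[d,-b],[-c,a]]
det = (5)(-5) - (0)(0) = -25 - 0 = -25
Inverse = (1/-25)·[[-5, 0], [0, 5]]
= [[1/5, 0], [0, -1/5]]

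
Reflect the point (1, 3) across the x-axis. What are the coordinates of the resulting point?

Reflection across x-axis: (1, 3) → (1, -3)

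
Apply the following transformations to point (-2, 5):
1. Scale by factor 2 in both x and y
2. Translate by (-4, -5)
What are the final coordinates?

Step 1: Scale (-2, 5) by 2 → (-4, 10)
Step 2: Translate by (-4, -5) → (-8, 5)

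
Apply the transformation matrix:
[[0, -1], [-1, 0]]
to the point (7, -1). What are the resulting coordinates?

Matrix multiplication:
[[0, -1], [-1, 0]] × [7, -1]ᵀ
= [(0)(7) + (-1)(-1), (-1)(7) + (0)(-1)]ᵀ
= [1, -7]ᵀ
Result: (1, -7)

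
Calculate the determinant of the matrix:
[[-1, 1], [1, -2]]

For a 2×2 matrix [[a, b], [c, d]], det = ad - bc
det = (-1)(-2) - (1)(1) = 2 - 1 = 1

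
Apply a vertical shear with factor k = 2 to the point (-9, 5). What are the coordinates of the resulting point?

Shear matrix for vertical shear with factor k = 2:
[[1, 0], [2, 1]]
Result: (-9, 5) → (-9, -13)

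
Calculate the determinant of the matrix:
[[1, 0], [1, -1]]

For a 2×2 matrix [[a, b], [c, d]], det = ad - bc
det = (1)(-1) - (0)(1) = -1 - 0 = -1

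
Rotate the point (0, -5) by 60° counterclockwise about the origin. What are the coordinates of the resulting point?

Rotation matrix for 60°: [[cos 60°, -sin 60°], [sin 60°, cos 60°]] ≈ [[0.500000, -0.866025], [0.866025, 0.500000]]
[[0.500000, -0.866025], [0.866025, 0.500000]] × [0, -5]ᵀ ≈ [4.3301, -2.5000]ᵀ
Result: (4.3301, -2.5000)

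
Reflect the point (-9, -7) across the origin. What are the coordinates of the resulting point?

Reflection across origin: (-9, -7) → (9, 7)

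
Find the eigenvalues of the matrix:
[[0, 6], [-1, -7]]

Characteristic equation: det(A - λI) = 0
λ² - (trace)λ + (det) = 0
trace = 0 + -7 = -7, det = (0)(-7) - (6)(-1) = 6
λ² - (-7)λ + (6) = 0
λ = (-7 ± √((-7)² - 4·(6))) / 2 = (-7 ± √25) / 2
Solving: λ = -6, -1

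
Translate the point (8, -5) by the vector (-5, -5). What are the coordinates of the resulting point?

Translation by (-5, -5) (homogeneous matrix [[1, 0, -5], [0, 1, -5], [0, 0, 1]]):
x' = 8 + -5 = 3
y' = -5 + -5 = -10
Result: (3, -10)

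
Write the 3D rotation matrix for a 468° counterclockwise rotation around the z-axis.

Rotation matrix for counterclockwise 468° around z-axis:
cos(468°) = -0.3090, sin(468°) = 0.9511
Result: [[-0.3090, -0.9511, 0], [0.9511, -0.3090, 0], [0, 0, 1]]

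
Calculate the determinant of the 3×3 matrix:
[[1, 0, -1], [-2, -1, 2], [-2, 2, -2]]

Expansion along first row:
det = 1·det([[-1,2],[2,-2]]) - 0·det([[-2,2],[-2,-2]]) + -1·det([[-2,-1],[-2,2]])
    = 1·(-1·-2 - 2·2) - 0·(-2·-2 - 2·-2) + -1·(-2·2 - -1·-2)
    = 1·-2 - 0·8 + -1·-6
    = -2 + 0 + 6 = 4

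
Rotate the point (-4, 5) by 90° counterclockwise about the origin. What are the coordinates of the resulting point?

Rotation matrix for 90°: [[cos 90°, -sin 90°], [sin 90°, cos 90°]] = [[0, -1], [1, 0]]
[[0, -1], [1, 0]] × [-4, 5]ᵀ = [-5, -4]ᵀ
Result: (-5, -4)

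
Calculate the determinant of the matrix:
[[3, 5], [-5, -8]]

For a 2×2 matrix [[a, b], [c, d]], det = ad - bc
det = (3)(-8) - (5)(-5) = -24 - -25 = 1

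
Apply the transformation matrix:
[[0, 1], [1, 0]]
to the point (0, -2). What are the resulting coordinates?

Matrix multiplication:
[[0, 1], [1, 0]] × [0, -2]ᵀ
= [(0)(0) + (1)(-2), (1)(0) + (0)(-2)]ᵀ
= [-2, 0]ᵀ
Result: (-2, 0)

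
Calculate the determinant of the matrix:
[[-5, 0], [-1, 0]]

For a 2×2 matrix [[a, b], [c, d]], det = ad - bc
det = (-5)(0) - (0)(-1) = 0 - 0 = 0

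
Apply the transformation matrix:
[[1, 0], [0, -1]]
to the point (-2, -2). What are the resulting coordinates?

Matrix multiplication:
[[1, 0], [0, -1]] × [-2, -2]ᵀ
= [(1)(-2) + (0)(-2), (0)(-2) + (-1)(-2)]ᵀ
= [-2, 2]ᵀ
Result: (-2, 2)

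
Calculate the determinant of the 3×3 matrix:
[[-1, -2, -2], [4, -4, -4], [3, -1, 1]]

Expansion along first row:
det = -1·det([[-4,-4],[-1,1]]) - -2·det([[4,-4],[3,1]]) + -2·det([[4,-4],[3,-1]])
    = -1·(-4·1 - -4·-1) - -2·(4·1 - -4·3) + -2·(4·-1 - -4·3)
    = -1·-8 - -2·16 + -2·8
    = 8 + 32 + -16 = 24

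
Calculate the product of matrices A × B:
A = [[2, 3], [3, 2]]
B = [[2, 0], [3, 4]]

Matrix multiplication:
C[0][0] = 2×2 + 3×3 = 13
C[0][1] = 2×0 + 3×4 = 12
C[1][0] = 3×2 + 2×3 = 12
C[1][1] = 3×0 + 2×4 = 8
Result: [[13, 12], [12, 8]]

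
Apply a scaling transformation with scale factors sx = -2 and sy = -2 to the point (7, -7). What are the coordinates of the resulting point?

Scaling matrix:
[[-2, 0], [0, -2]]
Result: (7 × -2, -7 × -2) = (-14, 14)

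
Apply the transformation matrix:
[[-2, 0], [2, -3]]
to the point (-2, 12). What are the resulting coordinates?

Matrix multiplication:
[[-2, 0], [2, -3]] × [-2, 12]ᵀ
= [(-2)(-2) + (0)(12), (2)(-2) + (-3)(12)]ᵀ
= [4, -40]ᵀ
Result: (4, -40)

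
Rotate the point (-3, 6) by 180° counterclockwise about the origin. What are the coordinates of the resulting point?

Rotation matrix for 180°: [[cos 180°, -sin 180°], [sin 180°, cos 180°]] = [[-1, 0], [0, -1]]
[[-1, 0], [0, -1]] × [-3, 6]ᵀ = [3, -6]ᵀ
Result: (3, -6)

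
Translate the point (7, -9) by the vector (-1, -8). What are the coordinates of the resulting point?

Translation by (-1, -8) (homogeneous matrix [[1, 0, -1], [0, 1, -8], [0, 0, 1]]):
x' = 7 + -1 = 6
y' = -9 + -8 = -17
Result: (6, -17)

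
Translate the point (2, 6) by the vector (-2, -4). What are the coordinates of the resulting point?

Translation by (-2, -4) (homogeneous matrix [[1, 0, -2], [0, 1, -4], [0, 0, 1]]):
x' = 2 + -2 = 0
y' = 6 + -4 = 2
Result: (0, 2)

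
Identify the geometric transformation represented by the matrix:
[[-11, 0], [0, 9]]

This matrix represents: non-uniform scaling by sx = -11, sy = 9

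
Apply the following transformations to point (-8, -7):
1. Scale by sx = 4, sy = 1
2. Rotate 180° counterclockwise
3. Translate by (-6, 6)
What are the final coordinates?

Step 1: Scale → (-32, -7)
Step 2: Rotate 180° → (32, 7)
Step 3: Translate → (26, 13)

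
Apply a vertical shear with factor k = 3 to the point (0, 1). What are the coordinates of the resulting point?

Shear matrix for vertical shear with factor k = 3:
[[1, 0], [3, 1]]
Result: (0, 1) → (0, 1)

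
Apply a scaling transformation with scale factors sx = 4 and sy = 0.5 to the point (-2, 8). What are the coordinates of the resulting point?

Scaling matrix:
[[4, 0], [0, 0.50]]
Result: (-2 × 4, 8 × 0.5) = (-8, 4)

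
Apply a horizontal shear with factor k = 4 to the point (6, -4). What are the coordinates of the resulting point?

Shear matrix for horizontal shear with factor k = 4:
[[1, 4], [0, 1]]
Result: (6, -4) → (-10, -4)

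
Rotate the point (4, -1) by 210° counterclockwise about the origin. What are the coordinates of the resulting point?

Rotation matrix for 210°: [[cos 210°, -sin 210°], [sin 210°, cos 210°]] ≈ [[-0.866025, 0.500000], [-0.500000, -0.866025]]
[[-0.866025, 0.500000], [-0.500000, -0.866025]] × [4, -1]ᵀ ≈ [-3.9641, -1.1340]ᵀ
Result: (-3.9641, -1.1340)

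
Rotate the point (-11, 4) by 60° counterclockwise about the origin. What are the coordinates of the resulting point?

Rotation matrix for 60°: [[cos 60°, -sin 60°], [sin 60°, cos 60°]] ≈ [[0.500000, -0.866025], [0.866025, 0.500000]]
[[0.500000, -0.866025], [0.866025, 0.500000]] × [-11, 4]ᵀ ≈ [-8.9641, -7.5263]ᵀ
Result: (-8.9641, -7.5263)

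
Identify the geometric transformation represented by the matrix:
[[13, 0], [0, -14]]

This matrix represents: non-uniform scaling by sx = 13, sy = -14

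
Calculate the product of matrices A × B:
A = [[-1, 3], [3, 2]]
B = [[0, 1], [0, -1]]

Matrix multiplication:
C[0][0] = -1×0 + 3×0 = 0
C[0][1] = -1×1 + 3×-1 = -4
C[1][0] = 3×0 + 2×0 = 0
C[1][1] = 3×1 + 2×-1 = 1
Result: [[0, -4], [0, 1]]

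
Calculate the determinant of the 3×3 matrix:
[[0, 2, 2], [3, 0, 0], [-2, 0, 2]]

Expansion along first row:
det = 0·det([[0,0],[0,2]]) - 2·det([[3,0],[-2,2]]) + 2·det([[3,0],[-2,0]])
    = 0·(0·2 - 0·0) - 2·(3·2 - 0·-2) + 2·(3·0 - 0·-2)
    = 0·0 - 2·6 + 2·0
    = 0 + -12 + 0 = -12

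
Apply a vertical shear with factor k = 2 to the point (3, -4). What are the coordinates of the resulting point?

Shear matrix for vertical shear with factor k = 2:
[[1, 0], [2, 1]]
Result: (3, -4) → (3, 2)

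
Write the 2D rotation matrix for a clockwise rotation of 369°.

Rotation matrix formula: [[cos θ, -sin θ], [sin θ, cos θ]]
A clockwise rotation by 369° is equivalent to a counterclockwise rotation by -369°.
For θ = -369°:
cos(-369°) = 0.9877
sin(-369°) = -0.1564
Result: [[0.9877, 0.1564], [-0.1564, 0.9877]]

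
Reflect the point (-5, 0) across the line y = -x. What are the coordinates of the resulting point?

Reflection across line y = -x: (-5, 0) → (0, 5)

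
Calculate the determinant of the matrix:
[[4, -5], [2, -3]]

For a 2×2 matrix [[a, b], [c, d]], det = ad - bc
det = (4)(-3) - (-5)(2) = -12 - -10 = -2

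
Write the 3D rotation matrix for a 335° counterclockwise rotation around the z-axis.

Rotation matrix for counterclockwise 335° around z-axis:
cos(335°) = 0.9063, sin(335°) = -0.4226
Result: [[0.9063, 0.4226, 0], [-0.4226, 0.9063, 0], [0, 0, 1]]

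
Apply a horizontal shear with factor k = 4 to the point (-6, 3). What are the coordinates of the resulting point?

Shear matrix for horizontal shear with factor k = 4:
[[1, 4], [0, 1]]
Result: (-6, 3) → (6, 3)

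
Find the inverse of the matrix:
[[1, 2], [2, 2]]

For [[a,b],[c,d]], inverse = (1/det)·[[d,-b],[-c,a]]
det = (1)(2) - (2)(2) = 2 - 4 = -2
Inverse = (1/-2)·[[2, -2], [-2, 1]]
= [[-1, 1], [1, -1/2]]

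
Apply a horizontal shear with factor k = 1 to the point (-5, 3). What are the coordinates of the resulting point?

Shear matrix for horizontal shear with factor k = 1:
[[1, 1], [0, 1]]
Result: (-5, 3) → (-2, 3)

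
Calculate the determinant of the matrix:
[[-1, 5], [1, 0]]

For a 2×2 matrix [[a, b], [c, d]], det = ad - bc
det = (-1)(0) - (5)(1) = 0 - 5 = -5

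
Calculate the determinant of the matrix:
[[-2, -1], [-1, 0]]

For a 2×2 matrix [[a, b], [c, d]], det = ad - bc
det = (-2)(0) - (-1)(-1) = 0 - 1 = -1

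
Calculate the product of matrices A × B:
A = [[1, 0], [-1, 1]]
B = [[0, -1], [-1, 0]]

Matrix multiplication:
C[0][0] = 1×0 + 0×-1 = 0
C[0][1] = 1×-1 + 0×0 = -1
C[1][0] = -1×0 + 1×-1 = -1
C[1][1] = -1×-1 + 1×0 = 1
Result: [[0, -1], [-1, 1]]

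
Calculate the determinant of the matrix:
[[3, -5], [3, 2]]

For a 2×2 matrix [[a, b], [c, d]], det = ad - bc
det = (3)(2) - (-5)(3) = 6 - -15 = 21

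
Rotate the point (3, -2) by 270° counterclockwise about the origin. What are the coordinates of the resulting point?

Rotation matrix for 270°: [[cos 270°, -sin 270°], [sin 270°, cos 270°]] = [[0, 1], [-1, 0]]
[[0, 1], [-1, 0]] × [3, -2]ᵀ = [-2, -3]ᵀ
Result: (-2, -3)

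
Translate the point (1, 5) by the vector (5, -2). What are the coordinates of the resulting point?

Translation by (5, -2) (homogeneous matrix [[1, 0, 5], [0, 1, -2], [0, 0, 1]]):
x' = 1 + 5 = 6
y' = 5 + -2 = 3
Result: (6, 3)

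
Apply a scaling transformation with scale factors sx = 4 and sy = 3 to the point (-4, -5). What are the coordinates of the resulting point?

Scaling matrix:
[[4, 0], [0, 3]]
Result: (-4 × 4, -5 × 3) = (-16, -15)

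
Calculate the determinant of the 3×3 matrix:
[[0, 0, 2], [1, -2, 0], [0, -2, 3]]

Expansion along first row:
det = 0·det([[-2,0],[-2,3]]) - 0·det([[1,0],[0,3]]) + 2·det([[1,-2],[0,-2]])
    = 0·(-2·3 - 0·-2) - 0·(1·3 - 0·0) + 2·(1·-2 - -2·0)
    = 0·-6 - 0·3 + 2·-2
    = 0 + 0 + -4 = -4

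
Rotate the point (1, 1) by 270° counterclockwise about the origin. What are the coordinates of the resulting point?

Rotation matrix for 270°: [[cos 270°, -sin 270°], [sin 270°, cos 270°]] = [[0, 1], [-1, 0]]
[[0, 1], [-1, 0]] × [1, 1]ᵀ = [1, -1]ᵀ
Result: (1, -1)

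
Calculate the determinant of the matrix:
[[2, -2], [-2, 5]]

For a 2×2 matrix [[a, b], [c, d]], det = ad - bc
det = (2)(5) - (-2)(-2) = 10 - 4 = 6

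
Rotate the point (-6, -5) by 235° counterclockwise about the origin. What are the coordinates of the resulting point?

Rotation matrix for 235°: [[cos 235°, -sin 235°], [sin 235°, cos 235°]] ≈ [[-0.573576, 0.819152], [-0.819152, -0.573576]]
[[-0.573576, 0.819152], [-0.819152, -0.573576]] × [-6, -5]ᵀ ≈ [-0.6543, 7.7828]ᵀ
Result: (-0.6543, 7.7828)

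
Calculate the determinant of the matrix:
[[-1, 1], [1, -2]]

For a 2×2 matrix [[a, b], [c, d]], det = ad - bc
det = (-1)(-2) - (1)(1) = 2 - 1 = 1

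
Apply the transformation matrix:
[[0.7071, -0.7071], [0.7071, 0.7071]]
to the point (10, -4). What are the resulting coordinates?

Matrix multiplication:
[[0.7071, -0.7071], [0.7071, 0.7071]] × [10, -4]ᵀ
= [(0.7071)(10) + (-0.7071)(-4), (0.7071)(10) + (0.7071)(-4)]ᵀ
= [9.8994, 4.2426]ᵀ
Result: (9.8994, 4.2426)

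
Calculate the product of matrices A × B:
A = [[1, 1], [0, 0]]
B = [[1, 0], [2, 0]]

Matrix multiplication:
C[0][0] = 1×1 + 1×2 = 3
C[0][1] = 1×0 + 1×0 = 0
C[1][0] = 0×1 + 0×2 = 0
C[1][1] = 0×0 + 0×0 = 0
Result: [[3, 0], [0, 0]]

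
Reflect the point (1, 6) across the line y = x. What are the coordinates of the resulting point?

Reflection across line y = x: (1, 6) → (6, 1)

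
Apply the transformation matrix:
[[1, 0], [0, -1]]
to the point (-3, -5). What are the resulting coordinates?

Matrix multiplication:
[[1, 0], [0, -1]] × [-3, -5]ᵀ
= [(1)(-3) + (0)(-5), (0)(-3) + (-1)(-5)]ᵀ
= [-3, 5]ᵀ
Result: (-3, 5)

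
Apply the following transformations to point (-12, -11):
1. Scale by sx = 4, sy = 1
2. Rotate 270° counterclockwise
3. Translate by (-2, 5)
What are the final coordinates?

Step 1: Scale → (-48, -11)
Step 2: Rotate 270° → (-11, 48)
Step 3: Translate → (-13, 53)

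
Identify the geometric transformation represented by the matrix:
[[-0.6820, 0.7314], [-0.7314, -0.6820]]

This matrix represents: rotation by 227° counterclockwise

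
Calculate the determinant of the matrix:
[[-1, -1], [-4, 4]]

For a 2×2 matrix [[a, b], [c, d]], det = ad - bc
det = (-1)(4) - (-1)(-4) = -4 - 4 = -8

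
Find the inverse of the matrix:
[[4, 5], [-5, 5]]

For [[a,b],[c,d]], inverse = (1/det)·[[d,-b],[-c,a]]
det = (4)(5) - (5)(-5) = 20 - -25 = 45
Inverse = (1/45)·[[5, -5], [5, 4]]
= [[1/9, -1/9], [1/9, 4/45]]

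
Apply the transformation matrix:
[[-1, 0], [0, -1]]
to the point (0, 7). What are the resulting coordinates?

Matrix multiplication:
[[-1, 0], [0, -1]] × [0, 7]ᵀ
= [(-1)(0) + (0)(7), (0)(0) + (-1)(7)]ᵀ
= [0, -7]ᵀ
Result: (0, -7)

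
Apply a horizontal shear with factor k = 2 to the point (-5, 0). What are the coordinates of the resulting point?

Shear matrix for horizontal shear with factor k = 2:
[[1, 2], [0, 1]]
Result: (-5, 0) → (-5, 0)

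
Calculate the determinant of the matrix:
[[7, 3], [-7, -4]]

For a 2×2 matrix [[a, b], [c, d]], det = ad - bc
det = (7)(-4) - (3)(-7) = -28 - -21 = -7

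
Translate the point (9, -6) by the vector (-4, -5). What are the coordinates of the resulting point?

Translation by (-4, -5) (homogeneous matrix [[1, 0, -4], [0, 1, -5], [0, 0, 1]]):
x' = 9 + -4 = 5
y' = -6 + -5 = -11
Result: (5, -11)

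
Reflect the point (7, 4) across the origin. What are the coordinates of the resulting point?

Reflection across origin: (7, 4) → (-7, -4)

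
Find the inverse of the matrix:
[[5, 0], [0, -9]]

For [[a,b],[c,d]], inverse = (1/det)·[[d,-b],[-c,a]]
det = (5)(-9) - (0)(0) = -45 - 0 = -45
Inverse = (1/-45)·[[-9, 0], [0, 5]]
= [[1/5, 0], [0, -1/9]]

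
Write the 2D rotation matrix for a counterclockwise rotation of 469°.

Rotation matrix formula: [[cos θ, -sin θ], [sin θ, cos θ]]
For θ = 469°:
cos(469°) = -0.3256
sin(469°) = 0.9455
Result: [[-0.3256, -0.9455], [0.9455, -0.3256]]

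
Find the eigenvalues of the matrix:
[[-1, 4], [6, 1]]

Characteristic equation: det(A - λI) = 0
λ² - (trace)λ + (det) = 0
trace = -1 + 1 = 0, det = (-1)(1) - (4)(6) = -25
λ² - (0)λ + (-25) = 0
λ = (0 ± √((0)² - 4·(-25))) / 2 = (0 ± √100) / 2
Solving: λ = -5, 5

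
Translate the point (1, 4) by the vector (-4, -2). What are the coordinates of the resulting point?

Translation by (-4, -2) (homogeneous matrix [[1, 0, -4], [0, 1, -2], [0, 0, 1]]):
x' = 1 + -4 = -3
y' = 4 + -2 = 2
Result: (-3, 2)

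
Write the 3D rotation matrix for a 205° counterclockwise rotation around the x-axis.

Rotation matrix for counterclockwise 205° around x-axis:
cos(205°) = -0.9063, sin(205°) = -0.4226
Result: [[1, 0, 0], [0, -0.9063, 0.4226], [0, -0.4226, -0.9063]]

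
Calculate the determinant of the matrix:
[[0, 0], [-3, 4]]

For a 2×2 matrix [[a, b], [c, d]], det = ad - bc
det = (0)(4) - (0)(-3) = 0 - 0 = 0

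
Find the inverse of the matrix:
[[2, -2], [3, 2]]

For [[a,b],[c,d]], inverse = (1/det)·[[d,-b],[-c,a]]
det = (2)(2) - (-2)(3) = 4 - -6 = 10
Inverse = (1/10)·[[2, 2], [-3, 2]]
= [[1/5, 1/5], [-3/10, 1/5]]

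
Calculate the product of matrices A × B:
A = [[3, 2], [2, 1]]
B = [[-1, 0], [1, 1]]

Matrix multiplication:
C[0][0] = 3×-1 + 2×1 = -1
C[0][1] = 3×0 + 2×1 = 2
C[1][0] = 2×-1 + 1×1 = -1
C[1][1] = 2×0 + 1×1 = 1
Result: [[-1, 2], [-1, 1]]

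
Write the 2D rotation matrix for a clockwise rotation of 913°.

Rotation matrix formula: [[cos θ, -sin θ], [sin θ, cos θ]]
A clockwise rotation by 913° is equivalent to a counterclockwise rotation by -913°.
For θ = -913°:
cos(-913°) = -0.9744
sin(-913°) = 0.2250
Result: [[-0.9744, -0.2250], [0.2250, -0.9744]]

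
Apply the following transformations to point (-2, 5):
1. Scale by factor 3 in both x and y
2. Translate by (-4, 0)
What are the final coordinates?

Step 1: Scale (-2, 5) by 3 → (-6, 15)
Step 2: Translate by (-4, 0) → (-10, 15)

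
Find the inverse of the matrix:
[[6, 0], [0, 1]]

For [[a,b],[c,d]], inverse = (1/det)·[[d,-b],[-c,a]]
det = (6)(1) - (0)(0) = 6 - 0 = 6
Inverse = (1/6)·[[1, 0], [0, 6]]
= [[1/6, 0], [0, 1]]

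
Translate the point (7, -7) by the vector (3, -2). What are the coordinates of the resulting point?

Translation by (3, -2) (homogeneous matrix [[1, 0, 3], [0, 1, -2], [0, 0, 1]]):
x' = 7 + 3 = 10
y' = -7 + -2 = -9
Result: (10, -9)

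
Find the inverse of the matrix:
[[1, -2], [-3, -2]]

For [[a,b],[c,d]], inverse = (1/det)·[[d,-b],[-c,a]]
det = (1)(-2) - (-2)(-3) = -2 - 6 = -8
Inverse = (1/-8)·[[-2, 2], [3, 1]]
= [[1/4, -1/4], [-3/8, -1/8]]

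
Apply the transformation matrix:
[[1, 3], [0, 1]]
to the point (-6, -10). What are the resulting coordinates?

Matrix multiplication:
[[1, 3], [0, 1]] × [-6, -10]ᵀ
= [(1)(-6) + (3)(-10), (0)(-6) + (1)(-10)]ᵀ
= [-36, -10]ᵀ
Result: (-36, -10)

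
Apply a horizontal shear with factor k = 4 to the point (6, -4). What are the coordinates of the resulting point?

Shear matrix for horizontal shear with factor k = 4:
[[1, 4], [0, 1]]
Result: (6, -4) → (-10, -4)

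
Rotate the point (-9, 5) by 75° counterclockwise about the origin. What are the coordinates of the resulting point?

Rotation matrix for 75°: [[cos 75°, -sin 75°], [sin 75°, cos 75°]] ≈ [[0.258819, -0.965926], [0.965926, 0.258819]]
[[0.258819, -0.965926], [0.965926, 0.258819]] × [-9, 5]ᵀ ≈ [-7.1590, -7.3992]ᵀ
Result: (-7.1590, -7.3992)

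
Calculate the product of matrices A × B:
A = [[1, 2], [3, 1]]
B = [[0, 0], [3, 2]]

Matrix multiplication:
C[0][0] = 1×0 + 2×3 = 6
C[0][1] = 1×0 + 2×2 = 4
C[1][0] = 3×0 + 1×3 = 3
C[1][1] = 3×0 + 1×2 = 2
Result: [[6, 4], [3, 2]]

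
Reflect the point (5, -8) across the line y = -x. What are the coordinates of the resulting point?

Reflection across line y = -x: (5, -8) → (8, -5)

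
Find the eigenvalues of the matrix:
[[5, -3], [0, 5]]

Characteristic equation: det(A - λI) = 0
λ² - (trace)λ + (det) = 0
trace = 5 + 5 = 10, det = (5)(5) - (-3)(0) = 25
λ² - (10)λ + (25) = 0
λ = (10 ± √((10)² - 4·(25))) / 2 = (10 ± √0) / 2
Solving: λ = 5, 5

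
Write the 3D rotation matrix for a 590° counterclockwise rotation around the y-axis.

Rotation matrix for counterclockwise 590° around y-axis:
cos(590°) = -0.6428, sin(590°) = -0.7660
Result: [[-0.6428, 0, -0.7660], [0, 1, 0], [0.7660, 0, -0.6428]]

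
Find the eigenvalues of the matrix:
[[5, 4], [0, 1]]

Characteristic equation: det(A - λI) = 0
λ² - (trace)λ + (det) = 0
trace = 5 + 1 = 6, det = (5)(1) - (4)(0) = 5
λ² - (6)λ + (5) = 0
λ = (6 ± √((6)² - 4·(5))) / 2 = (6 ± √16) / 2
Solving: λ = 1, 5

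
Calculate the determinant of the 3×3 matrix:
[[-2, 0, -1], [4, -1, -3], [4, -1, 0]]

Expansion along first row:
det = -2·det([[-1,-3],[-1,0]]) - 0·det([[4,-3],[4,0]]) + -1·det([[4,-1],[4,-1]])
    = -2·(-1·0 - -3·-1) - 0·(4·0 - -3·4) + -1·(4·-1 - -1·4)
    = -2·-3 - 0·12 + -1·0
    = 6 + 0 + 0 = 6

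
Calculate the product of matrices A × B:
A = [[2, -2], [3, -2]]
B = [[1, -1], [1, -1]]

Matrix multiplication:
C[0][0] = 2×1 + -2×1 = 0
C[0][1] = 2×-1 + -2×-1 = 0
C[1][0] = 3×1 + -2×1 = 1
C[1][1] = 3×-1 + -2×-1 = -1
Result: [[0, 0], [1, -1]]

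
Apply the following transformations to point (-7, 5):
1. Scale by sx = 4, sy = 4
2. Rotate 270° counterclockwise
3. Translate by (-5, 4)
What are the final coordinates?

Step 1: Scale → (-28, 20)
Step 2: Rotate 270° → (20, 28)
Step 3: Translate → (15, 32)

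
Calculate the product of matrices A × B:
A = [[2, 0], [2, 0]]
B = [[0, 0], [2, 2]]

Matrix multiplication:
C[0][0] = 2×0 + 0×2 = 0
C[0][1] = 2×0 + 0×2 = 0
C[1][0] = 2×0 + 0×2 = 0
C[1][1] = 2×0 + 0×2 = 0
Result: [[0, 0], [0, 0]]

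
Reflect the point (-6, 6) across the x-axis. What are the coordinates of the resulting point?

Reflection across x-axis: (-6, 6) → (-6, -6)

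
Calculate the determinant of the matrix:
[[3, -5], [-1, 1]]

For a 2×2 matrix [[a, b], [c, d]], det = ad - bc
det = (3)(1) - (-5)(-1) = 3 - 5 = -2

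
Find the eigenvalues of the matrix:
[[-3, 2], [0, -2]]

Characteristic equation: det(A - λI) = 0
λ² - (trace)λ + (det) = 0
trace = -3 + -2 = -5, det = (-3)(-2) - (2)(0) = 6
λ² - (-5)λ + (6) = 0
λ = (-5 ± √((-5)² - 4·(6))) / 2 = (-5 ± √1) / 2
Solving: λ = -3, -2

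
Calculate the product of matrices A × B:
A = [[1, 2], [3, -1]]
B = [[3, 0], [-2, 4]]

Matrix multiplication:
C[0][0] = 1×3 + 2×-2 = -1
C[0][1] = 1×0 + 2×4 = 8
C[1][0] = 3×3 + -1×-2 = 11
C[1][1] = 3×0 + -1×4 = -4
Result: [[-1, 8], [11, -4]]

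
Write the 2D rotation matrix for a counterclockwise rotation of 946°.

Rotation matrix formula: [[cos θ, -sin θ], [sin θ, cos θ]]
For θ = 946°:
cos(946°) = -0.6947
sin(946°) = -0.7193
Result: [[-0.6947, 0.7193], [-0.7193, -0.6947]]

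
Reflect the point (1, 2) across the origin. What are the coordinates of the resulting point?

Reflection across origin: (1, 2) → (-1, -2)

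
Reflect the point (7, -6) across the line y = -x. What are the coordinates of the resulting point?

Reflection across line y = -x: (7, -6) → (6, -7)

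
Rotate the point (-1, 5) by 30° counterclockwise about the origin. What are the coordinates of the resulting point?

Rotation matrix for 30°: [[cos 30°, -sin 30°], [sin 30°, cos 30°]] ≈ [[0.866025, -0.500000], [0.500000, 0.866025]]
[[0.866025, -0.500000], [0.500000, 0.866025]] × [-1, 5]ᵀ ≈ [-3.3660, 3.8301]ᵀ
Result: (-3.3660, 3.8301)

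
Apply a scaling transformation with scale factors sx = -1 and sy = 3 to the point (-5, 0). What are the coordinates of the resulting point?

Scaling matrix:
[[-1, 0], [0, 3]]
Result: (-5 × -1, 0 × 3) = (5, 0)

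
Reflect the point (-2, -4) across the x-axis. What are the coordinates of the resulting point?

Reflection across x-axis: (-2, -4) → (-2, 4)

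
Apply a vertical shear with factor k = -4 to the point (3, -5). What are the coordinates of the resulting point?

Shear matrix for vertical shear with factor k = -4:
[[1, 0], [-4, 1]]
Result: (3, -5) → (3, -17)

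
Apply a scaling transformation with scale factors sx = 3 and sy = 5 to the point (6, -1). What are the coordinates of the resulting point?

Scaling matrix:
[[3, 0], [0, 5]]
Result: (6 × 3, -1 × 5) = (18, -5)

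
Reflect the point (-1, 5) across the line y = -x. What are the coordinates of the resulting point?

Reflection across line y = -x: (-1, 5) → (-5, 1)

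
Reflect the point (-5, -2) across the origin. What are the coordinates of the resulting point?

Reflection across origin: (-5, -2) → (5, 2)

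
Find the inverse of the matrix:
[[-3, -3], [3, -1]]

For [[a,b],[c,d]], inverse = (1/det)·[[d,-b],[-c,a]]
det = (-3)(-1) - (-3)(3) = 3 - -9 = 12
Inverse = (1/12)·[[-1, 3], [-3, -3]]
= [[-1/12, 1/4], [-1/4, -1/4]]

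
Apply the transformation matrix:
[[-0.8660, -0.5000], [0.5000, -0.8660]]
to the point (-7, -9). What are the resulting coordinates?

Matrix multiplication:
[[-0.8660, -0.5000], [0.5000, -0.8660]] × [-7, -9]ᵀ
= [(-0.8660)(-7) + (-0.5000)(-9), (0.5000)(-7) + (-0.8660)(-9)]ᵀ
= [10.5620, 4.2940]ᵀ
Result: (10.5620, 4.2940)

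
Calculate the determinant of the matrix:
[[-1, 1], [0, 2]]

For a 2×2 matrix [[a, b], [c, d]], det = ad - bc
det = (-1)(2) - (1)(0) = -2 - 0 = -2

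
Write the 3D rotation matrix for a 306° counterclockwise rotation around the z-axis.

Rotation matrix for counterclockwise 306° around z-axis:
cos(306°) = 0.5878, sin(306°) = -0.8090
Result: [[0.5878, 0.8090, 0], [-0.8090, 0.5878, 0], [0, 0, 1]]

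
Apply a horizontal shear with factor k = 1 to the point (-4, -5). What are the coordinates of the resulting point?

Shear matrix for horizontal shear with factor k = 1:
[[1, 1], [0, 1]]
Result: (-4, -5) → (-9, -5)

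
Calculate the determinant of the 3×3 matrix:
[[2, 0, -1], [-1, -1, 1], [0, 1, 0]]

Expansion along first row:
det = 2·det([[-1,1],[1,0]]) - 0·det([[-1,1],[0,0]]) + -1·det([[-1,-1],[0,1]])
    = 2·(-1·0 - 1·1) - 0·(-1·0 - 1·0) + -1·(-1·1 - -1·0)
    = 2·-1 - 0·0 + -1·-1
    = -2 + 0 + 1 = -1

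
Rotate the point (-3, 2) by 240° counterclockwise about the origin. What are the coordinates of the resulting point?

Rotation matrix for 240°: [[cos 240°, -sin 240°], [sin 240°, cos 240°]] ≈ [[-0.500000, 0.866025], [-0.866025, -0.500000]]
[[-0.500000, 0.866025], [-0.866025, -0.500000]] × [-3, 2]ᵀ ≈ [3.2321, 1.5981]ᵀ
Result: (3.2321, 1.5981)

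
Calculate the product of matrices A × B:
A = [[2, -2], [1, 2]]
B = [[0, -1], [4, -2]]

Matrix multiplication:
C[0][0] = 2×0 + -2×4 = -8
C[0][1] = 2×-1 + -2×-2 = 2
C[1][0] = 1×0 + 2×4 = 8
C[1][1] = 1×-1 + 2×-2 = -5
Result: [[-8, 2], [8, -5]]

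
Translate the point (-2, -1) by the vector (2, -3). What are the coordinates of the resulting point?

Translation by (2, -3) (homogeneous matrix [[1, 0, 2], [0, 1, -3], [0, 0, 1]]):
x' = -2 + 2 = 0
y' = -1 + -3 = -4
Result: (0, -4)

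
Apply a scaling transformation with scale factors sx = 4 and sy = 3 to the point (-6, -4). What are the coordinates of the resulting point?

Scaling matrix:
[[4, 0], [0, 3]]
Result: (-6 × 4, -4 × 3) = (-24, -12)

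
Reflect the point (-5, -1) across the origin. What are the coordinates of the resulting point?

Reflection across origin: (-5, -1) → (5, 1)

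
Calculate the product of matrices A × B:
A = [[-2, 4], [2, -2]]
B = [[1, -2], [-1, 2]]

Matrix multiplication:
C[0][0] = -2×1 + 4×-1 = -6
C[0][1] = -2×-2 + 4×2 = 12
C[1][0] = 2×1 + -2×-1 = 4
C[1][1] = 2×-2 + -2×2 = -8
Result: [[-6, 12], [4, -8]]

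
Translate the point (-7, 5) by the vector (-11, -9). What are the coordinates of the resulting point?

Translation by (-11, -9) (homogeneous matrix [[1, 0, -11], [0, 1, -9], [0, 0, 1]]):
x' = -7 + -11 = -18
y' = 5 + -9 = -4
Result: (-18, -4)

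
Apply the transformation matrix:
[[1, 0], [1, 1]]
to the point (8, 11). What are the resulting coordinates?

Matrix multiplication:
[[1, 0], [1, 1]] × [8, 11]ᵀ
= [(1)(8) + (0)(11), (1)(8) + (1)(11)]ᵀ
= [8, 19]ᵀ
Result: (8, 19)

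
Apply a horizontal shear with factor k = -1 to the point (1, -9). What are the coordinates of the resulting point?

Shear matrix for horizontal shear with factor k = -1:
[[1, -1], [0, 1]]
Result: (1, -9) → (10, -9)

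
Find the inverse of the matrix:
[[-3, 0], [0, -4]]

For [[a,b],[c,d]], inverse = (1/det)·[[d,-b],[-c,a]]
det = (-3)(-4) - (0)(0) = 12 - 0 = 12
Inverse = (1/12)·[[-4, 0], [0, -3]]
= [[-1/3, 0], [0, -1/4]]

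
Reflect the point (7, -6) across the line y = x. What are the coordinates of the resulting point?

Reflection across line y = x: (7, -6) → (-6, 7)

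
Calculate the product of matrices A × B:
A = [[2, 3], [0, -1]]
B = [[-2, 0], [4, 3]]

Matrix multiplication:
C[0][0] = 2×-2 + 3×4 = 8
C[0][1] = 2×0 + 3×3 = 9
C[1][0] = 0×-2 + -1×4 = -4
C[1][1] = 0×0 + -1×3 = -3
Result: [[8, 9], [-4, -3]]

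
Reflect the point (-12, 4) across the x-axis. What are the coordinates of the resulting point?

Reflection across x-axis: (-12, 4) → (-12, -4)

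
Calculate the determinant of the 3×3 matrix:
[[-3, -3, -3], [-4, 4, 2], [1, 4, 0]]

Expansion along first row:
det = -3·det([[4,2],[4,0]]) - -3·det([[-4,2],[1,0]]) + -3·det([[-4,4],[1,4]])
    = -3·(4·0 - 2·4) - -3·(-4·0 - 2·1) + -3·(-4·4 - 4·1)
    = -3·-8 - -3·-2 + -3·-20
    = 24 + -6 + 60 = 78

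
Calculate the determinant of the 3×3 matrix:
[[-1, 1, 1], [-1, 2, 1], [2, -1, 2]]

Expansion along first row:
det = -1·det([[2,1],[-1,2]]) - 1·det([[-1,1],[2,2]]) + 1·det([[-1,2],[2,-1]])
    = -1·(2·2 - 1·-1) - 1·(-1·2 - 1·2) + 1·(-1·-1 - 2·2)
    = -1·5 - 1·-4 + 1·-3
    = -5 + 4 + -3 = -4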